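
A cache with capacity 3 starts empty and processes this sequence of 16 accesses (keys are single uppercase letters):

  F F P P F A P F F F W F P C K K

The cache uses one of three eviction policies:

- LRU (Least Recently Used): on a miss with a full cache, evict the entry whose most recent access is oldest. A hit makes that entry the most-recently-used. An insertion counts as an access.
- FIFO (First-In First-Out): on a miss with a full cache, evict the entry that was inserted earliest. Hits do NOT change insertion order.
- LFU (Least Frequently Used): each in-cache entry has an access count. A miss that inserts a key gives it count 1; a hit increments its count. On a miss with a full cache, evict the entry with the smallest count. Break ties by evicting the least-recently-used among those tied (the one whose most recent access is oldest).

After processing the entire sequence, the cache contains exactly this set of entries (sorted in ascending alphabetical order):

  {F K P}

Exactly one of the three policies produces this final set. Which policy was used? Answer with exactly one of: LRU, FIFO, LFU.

Answer: LFU

Derivation:
Simulating under each policy and comparing final sets:
  LRU: final set = {C K P} -> differs
  FIFO: final set = {C K P} -> differs
  LFU: final set = {F K P} -> MATCHES target
Only LFU produces the target set.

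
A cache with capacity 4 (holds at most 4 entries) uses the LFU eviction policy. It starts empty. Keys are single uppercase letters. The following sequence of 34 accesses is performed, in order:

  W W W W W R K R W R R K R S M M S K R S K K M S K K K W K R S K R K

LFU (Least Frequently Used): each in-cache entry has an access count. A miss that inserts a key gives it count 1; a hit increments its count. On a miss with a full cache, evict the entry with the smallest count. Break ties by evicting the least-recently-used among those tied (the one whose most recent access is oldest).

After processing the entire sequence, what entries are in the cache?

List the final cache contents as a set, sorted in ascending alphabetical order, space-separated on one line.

Answer: K R S W

Derivation:
LFU simulation (capacity=4):
  1. access W: MISS. Cache: [W(c=1)]
  2. access W: HIT, count now 2. Cache: [W(c=2)]
  3. access W: HIT, count now 3. Cache: [W(c=3)]
  4. access W: HIT, count now 4. Cache: [W(c=4)]
  5. access W: HIT, count now 5. Cache: [W(c=5)]
  6. access R: MISS. Cache: [R(c=1) W(c=5)]
  7. access K: MISS. Cache: [R(c=1) K(c=1) W(c=5)]
  8. access R: HIT, count now 2. Cache: [K(c=1) R(c=2) W(c=5)]
  9. access W: HIT, count now 6. Cache: [K(c=1) R(c=2) W(c=6)]
  10. access R: HIT, count now 3. Cache: [K(c=1) R(c=3) W(c=6)]
  11. access R: HIT, count now 4. Cache: [K(c=1) R(c=4) W(c=6)]
  12. access K: HIT, count now 2. Cache: [K(c=2) R(c=4) W(c=6)]
  13. access R: HIT, count now 5. Cache: [K(c=2) R(c=5) W(c=6)]
  14. access S: MISS. Cache: [S(c=1) K(c=2) R(c=5) W(c=6)]
  15. access M: MISS, evict S(c=1). Cache: [M(c=1) K(c=2) R(c=5) W(c=6)]
  16. access M: HIT, count now 2. Cache: [K(c=2) M(c=2) R(c=5) W(c=6)]
  17. access S: MISS, evict K(c=2). Cache: [S(c=1) M(c=2) R(c=5) W(c=6)]
  18. access K: MISS, evict S(c=1). Cache: [K(c=1) M(c=2) R(c=5) W(c=6)]
  19. access R: HIT, count now 6. Cache: [K(c=1) M(c=2) W(c=6) R(c=6)]
  20. access S: MISS, evict K(c=1). Cache: [S(c=1) M(c=2) W(c=6) R(c=6)]
  21. access K: MISS, evict S(c=1). Cache: [K(c=1) M(c=2) W(c=6) R(c=6)]
  22. access K: HIT, count now 2. Cache: [M(c=2) K(c=2) W(c=6) R(c=6)]
  23. access M: HIT, count now 3. Cache: [K(c=2) M(c=3) W(c=6) R(c=6)]
  24. access S: MISS, evict K(c=2). Cache: [S(c=1) M(c=3) W(c=6) R(c=6)]
  25. access K: MISS, evict S(c=1). Cache: [K(c=1) M(c=3) W(c=6) R(c=6)]
  26. access K: HIT, count now 2. Cache: [K(c=2) M(c=3) W(c=6) R(c=6)]
  27. access K: HIT, count now 3. Cache: [M(c=3) K(c=3) W(c=6) R(c=6)]
  28. access W: HIT, count now 7. Cache: [M(c=3) K(c=3) R(c=6) W(c=7)]
  29. access K: HIT, count now 4. Cache: [M(c=3) K(c=4) R(c=6) W(c=7)]
  30. access R: HIT, count now 7. Cache: [M(c=3) K(c=4) W(c=7) R(c=7)]
  31. access S: MISS, evict M(c=3). Cache: [S(c=1) K(c=4) W(c=7) R(c=7)]
  32. access K: HIT, count now 5. Cache: [S(c=1) K(c=5) W(c=7) R(c=7)]
  33. access R: HIT, count now 8. Cache: [S(c=1) K(c=5) W(c=7) R(c=8)]
  34. access K: HIT, count now 6. Cache: [S(c=1) K(c=6) W(c=7) R(c=8)]
Total: 22 hits, 12 misses, 8 evictions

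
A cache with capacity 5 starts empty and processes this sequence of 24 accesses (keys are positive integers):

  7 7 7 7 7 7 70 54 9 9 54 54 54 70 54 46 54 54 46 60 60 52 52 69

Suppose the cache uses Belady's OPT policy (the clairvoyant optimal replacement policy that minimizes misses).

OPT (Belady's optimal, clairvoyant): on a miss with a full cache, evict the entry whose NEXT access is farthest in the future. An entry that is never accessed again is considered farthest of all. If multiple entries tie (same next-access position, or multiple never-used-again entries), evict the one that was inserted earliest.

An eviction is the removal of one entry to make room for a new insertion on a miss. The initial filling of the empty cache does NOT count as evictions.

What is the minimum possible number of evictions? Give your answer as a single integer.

Answer: 3

Derivation:
OPT (Belady) simulation (capacity=5):
  1. access 7: MISS. Cache: [7]
  2. access 7: HIT. Next use of 7: step 3. Cache: [7]
  3. access 7: HIT. Next use of 7: step 4. Cache: [7]
  4. access 7: HIT. Next use of 7: step 5. Cache: [7]
  5. access 7: HIT. Next use of 7: step 6. Cache: [7]
  6. access 7: HIT. Next use of 7: never. Cache: [7]
  7. access 70: MISS. Cache: [7 70]
  8. access 54: MISS. Cache: [7 70 54]
  9. access 9: MISS. Cache: [7 70 54 9]
  10. access 9: HIT. Next use of 9: never. Cache: [7 70 54 9]
  11. access 54: HIT. Next use of 54: step 12. Cache: [7 70 54 9]
  12. access 54: HIT. Next use of 54: step 13. Cache: [7 70 54 9]
  13. access 54: HIT. Next use of 54: step 15. Cache: [7 70 54 9]
  14. access 70: HIT. Next use of 70: never. Cache: [7 70 54 9]
  15. access 54: HIT. Next use of 54: step 17. Cache: [7 70 54 9]
  16. access 46: MISS. Cache: [7 70 54 9 46]
  17. access 54: HIT. Next use of 54: step 18. Cache: [7 70 54 9 46]
  18. access 54: HIT. Next use of 54: never. Cache: [7 70 54 9 46]
  19. access 46: HIT. Next use of 46: never. Cache: [7 70 54 9 46]
  20. access 60: MISS, evict 7 (next use: never). Cache: [70 54 9 46 60]
  21. access 60: HIT. Next use of 60: never. Cache: [70 54 9 46 60]
  22. access 52: MISS, evict 70 (next use: never). Cache: [54 9 46 60 52]
  23. access 52: HIT. Next use of 52: never. Cache: [54 9 46 60 52]
  24. access 69: MISS, evict 54 (next use: never). Cache: [9 46 60 52 69]
Total: 16 hits, 8 misses, 3 evictions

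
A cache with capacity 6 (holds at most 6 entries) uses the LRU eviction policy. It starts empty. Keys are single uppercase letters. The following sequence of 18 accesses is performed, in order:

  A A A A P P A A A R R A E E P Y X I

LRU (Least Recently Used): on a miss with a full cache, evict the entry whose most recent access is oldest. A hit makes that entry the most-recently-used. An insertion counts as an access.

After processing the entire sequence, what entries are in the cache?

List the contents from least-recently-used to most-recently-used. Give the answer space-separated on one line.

Answer: A E P Y X I

Derivation:
LRU simulation (capacity=6):
  1. access A: MISS. Cache (LRU->MRU): [A]
  2. access A: HIT. Cache (LRU->MRU): [A]
  3. access A: HIT. Cache (LRU->MRU): [A]
  4. access A: HIT. Cache (LRU->MRU): [A]
  5. access P: MISS. Cache (LRU->MRU): [A P]
  6. access P: HIT. Cache (LRU->MRU): [A P]
  7. access A: HIT. Cache (LRU->MRU): [P A]
  8. access A: HIT. Cache (LRU->MRU): [P A]
  9. access A: HIT. Cache (LRU->MRU): [P A]
  10. access R: MISS. Cache (LRU->MRU): [P A R]
  11. access R: HIT. Cache (LRU->MRU): [P A R]
  12. access A: HIT. Cache (LRU->MRU): [P R A]
  13. access E: MISS. Cache (LRU->MRU): [P R A E]
  14. access E: HIT. Cache (LRU->MRU): [P R A E]
  15. access P: HIT. Cache (LRU->MRU): [R A E P]
  16. access Y: MISS. Cache (LRU->MRU): [R A E P Y]
  17. access X: MISS. Cache (LRU->MRU): [R A E P Y X]
  18. access I: MISS, evict R. Cache (LRU->MRU): [A E P Y X I]
Total: 11 hits, 7 misses, 1 evictions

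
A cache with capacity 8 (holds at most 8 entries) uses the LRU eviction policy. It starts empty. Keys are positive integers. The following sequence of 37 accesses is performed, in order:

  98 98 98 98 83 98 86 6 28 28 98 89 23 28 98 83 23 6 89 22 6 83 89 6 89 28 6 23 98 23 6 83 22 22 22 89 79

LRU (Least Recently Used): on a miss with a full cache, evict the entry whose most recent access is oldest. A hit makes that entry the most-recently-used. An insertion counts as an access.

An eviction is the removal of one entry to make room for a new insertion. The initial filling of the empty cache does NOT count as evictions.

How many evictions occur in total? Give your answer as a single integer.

LRU simulation (capacity=8):
  1. access 98: MISS. Cache (LRU->MRU): [98]
  2. access 98: HIT. Cache (LRU->MRU): [98]
  3. access 98: HIT. Cache (LRU->MRU): [98]
  4. access 98: HIT. Cache (LRU->MRU): [98]
  5. access 83: MISS. Cache (LRU->MRU): [98 83]
  6. access 98: HIT. Cache (LRU->MRU): [83 98]
  7. access 86: MISS. Cache (LRU->MRU): [83 98 86]
  8. access 6: MISS. Cache (LRU->MRU): [83 98 86 6]
  9. access 28: MISS. Cache (LRU->MRU): [83 98 86 6 28]
  10. access 28: HIT. Cache (LRU->MRU): [83 98 86 6 28]
  11. access 98: HIT. Cache (LRU->MRU): [83 86 6 28 98]
  12. access 89: MISS. Cache (LRU->MRU): [83 86 6 28 98 89]
  13. access 23: MISS. Cache (LRU->MRU): [83 86 6 28 98 89 23]
  14. access 28: HIT. Cache (LRU->MRU): [83 86 6 98 89 23 28]
  15. access 98: HIT. Cache (LRU->MRU): [83 86 6 89 23 28 98]
  16. access 83: HIT. Cache (LRU->MRU): [86 6 89 23 28 98 83]
  17. access 23: HIT. Cache (LRU->MRU): [86 6 89 28 98 83 23]
  18. access 6: HIT. Cache (LRU->MRU): [86 89 28 98 83 23 6]
  19. access 89: HIT. Cache (LRU->MRU): [86 28 98 83 23 6 89]
  20. access 22: MISS. Cache (LRU->MRU): [86 28 98 83 23 6 89 22]
  21. access 6: HIT. Cache (LRU->MRU): [86 28 98 83 23 89 22 6]
  22. access 83: HIT. Cache (LRU->MRU): [86 28 98 23 89 22 6 83]
  23. access 89: HIT. Cache (LRU->MRU): [86 28 98 23 22 6 83 89]
  24. access 6: HIT. Cache (LRU->MRU): [86 28 98 23 22 83 89 6]
  25. access 89: HIT. Cache (LRU->MRU): [86 28 98 23 22 83 6 89]
  26. access 28: HIT. Cache (LRU->MRU): [86 98 23 22 83 6 89 28]
  27. access 6: HIT. Cache (LRU->MRU): [86 98 23 22 83 89 28 6]
  28. access 23: HIT. Cache (LRU->MRU): [86 98 22 83 89 28 6 23]
  29. access 98: HIT. Cache (LRU->MRU): [86 22 83 89 28 6 23 98]
  30. access 23: HIT. Cache (LRU->MRU): [86 22 83 89 28 6 98 23]
  31. access 6: HIT. Cache (LRU->MRU): [86 22 83 89 28 98 23 6]
  32. access 83: HIT. Cache (LRU->MRU): [86 22 89 28 98 23 6 83]
  33. access 22: HIT. Cache (LRU->MRU): [86 89 28 98 23 6 83 22]
  34. access 22: HIT. Cache (LRU->MRU): [86 89 28 98 23 6 83 22]
  35. access 22: HIT. Cache (LRU->MRU): [86 89 28 98 23 6 83 22]
  36. access 89: HIT. Cache (LRU->MRU): [86 28 98 23 6 83 22 89]
  37. access 79: MISS, evict 86. Cache (LRU->MRU): [28 98 23 6 83 22 89 79]
Total: 28 hits, 9 misses, 1 evictions

Answer: 1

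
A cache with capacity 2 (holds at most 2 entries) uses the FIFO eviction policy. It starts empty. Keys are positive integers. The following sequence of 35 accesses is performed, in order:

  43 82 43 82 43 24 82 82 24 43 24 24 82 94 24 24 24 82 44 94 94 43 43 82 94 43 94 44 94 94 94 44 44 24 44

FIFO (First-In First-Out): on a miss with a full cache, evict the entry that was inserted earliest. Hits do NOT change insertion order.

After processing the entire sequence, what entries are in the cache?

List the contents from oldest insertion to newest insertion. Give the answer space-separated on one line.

FIFO simulation (capacity=2):
  1. access 43: MISS. Cache (old->new): [43]
  2. access 82: MISS. Cache (old->new): [43 82]
  3. access 43: HIT. Cache (old->new): [43 82]
  4. access 82: HIT. Cache (old->new): [43 82]
  5. access 43: HIT. Cache (old->new): [43 82]
  6. access 24: MISS, evict 43. Cache (old->new): [82 24]
  7. access 82: HIT. Cache (old->new): [82 24]
  8. access 82: HIT. Cache (old->new): [82 24]
  9. access 24: HIT. Cache (old->new): [82 24]
  10. access 43: MISS, evict 82. Cache (old->new): [24 43]
  11. access 24: HIT. Cache (old->new): [24 43]
  12. access 24: HIT. Cache (old->new): [24 43]
  13. access 82: MISS, evict 24. Cache (old->new): [43 82]
  14. access 94: MISS, evict 43. Cache (old->new): [82 94]
  15. access 24: MISS, evict 82. Cache (old->new): [94 24]
  16. access 24: HIT. Cache (old->new): [94 24]
  17. access 24: HIT. Cache (old->new): [94 24]
  18. access 82: MISS, evict 94. Cache (old->new): [24 82]
  19. access 44: MISS, evict 24. Cache (old->new): [82 44]
  20. access 94: MISS, evict 82. Cache (old->new): [44 94]
  21. access 94: HIT. Cache (old->new): [44 94]
  22. access 43: MISS, evict 44. Cache (old->new): [94 43]
  23. access 43: HIT. Cache (old->new): [94 43]
  24. access 82: MISS, evict 94. Cache (old->new): [43 82]
  25. access 94: MISS, evict 43. Cache (old->new): [82 94]
  26. access 43: MISS, evict 82. Cache (old->new): [94 43]
  27. access 94: HIT. Cache (old->new): [94 43]
  28. access 44: MISS, evict 94. Cache (old->new): [43 44]
  29. access 94: MISS, evict 43. Cache (old->new): [44 94]
  30. access 94: HIT. Cache (old->new): [44 94]
  31. access 94: HIT. Cache (old->new): [44 94]
  32. access 44: HIT. Cache (old->new): [44 94]
  33. access 44: HIT. Cache (old->new): [44 94]
  34. access 24: MISS, evict 44. Cache (old->new): [94 24]
  35. access 44: MISS, evict 94. Cache (old->new): [24 44]
Total: 17 hits, 18 misses, 16 evictions

Answer: 24 44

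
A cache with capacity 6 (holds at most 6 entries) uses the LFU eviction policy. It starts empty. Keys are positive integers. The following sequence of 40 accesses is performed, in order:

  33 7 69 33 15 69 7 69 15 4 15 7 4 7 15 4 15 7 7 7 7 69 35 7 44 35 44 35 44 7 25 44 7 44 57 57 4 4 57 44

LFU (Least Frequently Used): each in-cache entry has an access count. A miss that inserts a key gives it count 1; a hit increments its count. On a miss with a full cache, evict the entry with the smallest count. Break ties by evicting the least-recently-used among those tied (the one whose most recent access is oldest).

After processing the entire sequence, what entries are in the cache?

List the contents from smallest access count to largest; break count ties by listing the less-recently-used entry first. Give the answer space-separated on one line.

LFU simulation (capacity=6):
  1. access 33: MISS. Cache: [33(c=1)]
  2. access 7: MISS. Cache: [33(c=1) 7(c=1)]
  3. access 69: MISS. Cache: [33(c=1) 7(c=1) 69(c=1)]
  4. access 33: HIT, count now 2. Cache: [7(c=1) 69(c=1) 33(c=2)]
  5. access 15: MISS. Cache: [7(c=1) 69(c=1) 15(c=1) 33(c=2)]
  6. access 69: HIT, count now 2. Cache: [7(c=1) 15(c=1) 33(c=2) 69(c=2)]
  7. access 7: HIT, count now 2. Cache: [15(c=1) 33(c=2) 69(c=2) 7(c=2)]
  8. access 69: HIT, count now 3. Cache: [15(c=1) 33(c=2) 7(c=2) 69(c=3)]
  9. access 15: HIT, count now 2. Cache: [33(c=2) 7(c=2) 15(c=2) 69(c=3)]
  10. access 4: MISS. Cache: [4(c=1) 33(c=2) 7(c=2) 15(c=2) 69(c=3)]
  11. access 15: HIT, count now 3. Cache: [4(c=1) 33(c=2) 7(c=2) 69(c=3) 15(c=3)]
  12. access 7: HIT, count now 3. Cache: [4(c=1) 33(c=2) 69(c=3) 15(c=3) 7(c=3)]
  13. access 4: HIT, count now 2. Cache: [33(c=2) 4(c=2) 69(c=3) 15(c=3) 7(c=3)]
  14. access 7: HIT, count now 4. Cache: [33(c=2) 4(c=2) 69(c=3) 15(c=3) 7(c=4)]
  15. access 15: HIT, count now 4. Cache: [33(c=2) 4(c=2) 69(c=3) 7(c=4) 15(c=4)]
  16. access 4: HIT, count now 3. Cache: [33(c=2) 69(c=3) 4(c=3) 7(c=4) 15(c=4)]
  17. access 15: HIT, count now 5. Cache: [33(c=2) 69(c=3) 4(c=3) 7(c=4) 15(c=5)]
  18. access 7: HIT, count now 5. Cache: [33(c=2) 69(c=3) 4(c=3) 15(c=5) 7(c=5)]
  19. access 7: HIT, count now 6. Cache: [33(c=2) 69(c=3) 4(c=3) 15(c=5) 7(c=6)]
  20. access 7: HIT, count now 7. Cache: [33(c=2) 69(c=3) 4(c=3) 15(c=5) 7(c=7)]
  21. access 7: HIT, count now 8. Cache: [33(c=2) 69(c=3) 4(c=3) 15(c=5) 7(c=8)]
  22. access 69: HIT, count now 4. Cache: [33(c=2) 4(c=3) 69(c=4) 15(c=5) 7(c=8)]
  23. access 35: MISS. Cache: [35(c=1) 33(c=2) 4(c=3) 69(c=4) 15(c=5) 7(c=8)]
  24. access 7: HIT, count now 9. Cache: [35(c=1) 33(c=2) 4(c=3) 69(c=4) 15(c=5) 7(c=9)]
  25. access 44: MISS, evict 35(c=1). Cache: [44(c=1) 33(c=2) 4(c=3) 69(c=4) 15(c=5) 7(c=9)]
  26. access 35: MISS, evict 44(c=1). Cache: [35(c=1) 33(c=2) 4(c=3) 69(c=4) 15(c=5) 7(c=9)]
  27. access 44: MISS, evict 35(c=1). Cache: [44(c=1) 33(c=2) 4(c=3) 69(c=4) 15(c=5) 7(c=9)]
  28. access 35: MISS, evict 44(c=1). Cache: [35(c=1) 33(c=2) 4(c=3) 69(c=4) 15(c=5) 7(c=9)]
  29. access 44: MISS, evict 35(c=1). Cache: [44(c=1) 33(c=2) 4(c=3) 69(c=4) 15(c=5) 7(c=9)]
  30. access 7: HIT, count now 10. Cache: [44(c=1) 33(c=2) 4(c=3) 69(c=4) 15(c=5) 7(c=10)]
  31. access 25: MISS, evict 44(c=1). Cache: [25(c=1) 33(c=2) 4(c=3) 69(c=4) 15(c=5) 7(c=10)]
  32. access 44: MISS, evict 25(c=1). Cache: [44(c=1) 33(c=2) 4(c=3) 69(c=4) 15(c=5) 7(c=10)]
  33. access 7: HIT, count now 11. Cache: [44(c=1) 33(c=2) 4(c=3) 69(c=4) 15(c=5) 7(c=11)]
  34. access 44: HIT, count now 2. Cache: [33(c=2) 44(c=2) 4(c=3) 69(c=4) 15(c=5) 7(c=11)]
  35. access 57: MISS, evict 33(c=2). Cache: [57(c=1) 44(c=2) 4(c=3) 69(c=4) 15(c=5) 7(c=11)]
  36. access 57: HIT, count now 2. Cache: [44(c=2) 57(c=2) 4(c=3) 69(c=4) 15(c=5) 7(c=11)]
  37. access 4: HIT, count now 4. Cache: [44(c=2) 57(c=2) 69(c=4) 4(c=4) 15(c=5) 7(c=11)]
  38. access 4: HIT, count now 5. Cache: [44(c=2) 57(c=2) 69(c=4) 15(c=5) 4(c=5) 7(c=11)]
  39. access 57: HIT, count now 3. Cache: [44(c=2) 57(c=3) 69(c=4) 15(c=5) 4(c=5) 7(c=11)]
  40. access 44: HIT, count now 3. Cache: [57(c=3) 44(c=3) 69(c=4) 15(c=5) 4(c=5) 7(c=11)]
Total: 26 hits, 14 misses, 8 evictions

Answer: 57 44 69 15 4 7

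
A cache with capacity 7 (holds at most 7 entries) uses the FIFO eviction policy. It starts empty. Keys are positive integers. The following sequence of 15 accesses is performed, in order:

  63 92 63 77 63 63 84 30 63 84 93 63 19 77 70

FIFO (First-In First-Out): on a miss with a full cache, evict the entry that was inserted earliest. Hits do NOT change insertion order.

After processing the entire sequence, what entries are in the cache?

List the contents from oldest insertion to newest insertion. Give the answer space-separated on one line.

Answer: 92 77 84 30 93 19 70

Derivation:
FIFO simulation (capacity=7):
  1. access 63: MISS. Cache (old->new): [63]
  2. access 92: MISS. Cache (old->new): [63 92]
  3. access 63: HIT. Cache (old->new): [63 92]
  4. access 77: MISS. Cache (old->new): [63 92 77]
  5. access 63: HIT. Cache (old->new): [63 92 77]
  6. access 63: HIT. Cache (old->new): [63 92 77]
  7. access 84: MISS. Cache (old->new): [63 92 77 84]
  8. access 30: MISS. Cache (old->new): [63 92 77 84 30]
  9. access 63: HIT. Cache (old->new): [63 92 77 84 30]
  10. access 84: HIT. Cache (old->new): [63 92 77 84 30]
  11. access 93: MISS. Cache (old->new): [63 92 77 84 30 93]
  12. access 63: HIT. Cache (old->new): [63 92 77 84 30 93]
  13. access 19: MISS. Cache (old->new): [63 92 77 84 30 93 19]
  14. access 77: HIT. Cache (old->new): [63 92 77 84 30 93 19]
  15. access 70: MISS, evict 63. Cache (old->new): [92 77 84 30 93 19 70]
Total: 7 hits, 8 misses, 1 evictions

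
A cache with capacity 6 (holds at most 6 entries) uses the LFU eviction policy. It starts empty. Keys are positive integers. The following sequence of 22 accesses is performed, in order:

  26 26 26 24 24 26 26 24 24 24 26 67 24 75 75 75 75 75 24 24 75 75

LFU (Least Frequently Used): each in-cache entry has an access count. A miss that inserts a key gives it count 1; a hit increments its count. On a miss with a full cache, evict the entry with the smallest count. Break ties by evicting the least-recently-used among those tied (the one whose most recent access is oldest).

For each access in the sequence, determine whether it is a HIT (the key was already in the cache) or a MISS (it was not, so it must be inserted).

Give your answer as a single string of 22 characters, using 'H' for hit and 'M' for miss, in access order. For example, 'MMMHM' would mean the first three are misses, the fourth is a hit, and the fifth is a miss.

LFU simulation (capacity=6):
  1. access 26: MISS. Cache: [26(c=1)]
  2. access 26: HIT, count now 2. Cache: [26(c=2)]
  3. access 26: HIT, count now 3. Cache: [26(c=3)]
  4. access 24: MISS. Cache: [24(c=1) 26(c=3)]
  5. access 24: HIT, count now 2. Cache: [24(c=2) 26(c=3)]
  6. access 26: HIT, count now 4. Cache: [24(c=2) 26(c=4)]
  7. access 26: HIT, count now 5. Cache: [24(c=2) 26(c=5)]
  8. access 24: HIT, count now 3. Cache: [24(c=3) 26(c=5)]
  9. access 24: HIT, count now 4. Cache: [24(c=4) 26(c=5)]
  10. access 24: HIT, count now 5. Cache: [26(c=5) 24(c=5)]
  11. access 26: HIT, count now 6. Cache: [24(c=5) 26(c=6)]
  12. access 67: MISS. Cache: [67(c=1) 24(c=5) 26(c=6)]
  13. access 24: HIT, count now 6. Cache: [67(c=1) 26(c=6) 24(c=6)]
  14. access 75: MISS. Cache: [67(c=1) 75(c=1) 26(c=6) 24(c=6)]
  15. access 75: HIT, count now 2. Cache: [67(c=1) 75(c=2) 26(c=6) 24(c=6)]
  16. access 75: HIT, count now 3. Cache: [67(c=1) 75(c=3) 26(c=6) 24(c=6)]
  17. access 75: HIT, count now 4. Cache: [67(c=1) 75(c=4) 26(c=6) 24(c=6)]
  18. access 75: HIT, count now 5. Cache: [67(c=1) 75(c=5) 26(c=6) 24(c=6)]
  19. access 24: HIT, count now 7. Cache: [67(c=1) 75(c=5) 26(c=6) 24(c=7)]
  20. access 24: HIT, count now 8. Cache: [67(c=1) 75(c=5) 26(c=6) 24(c=8)]
  21. access 75: HIT, count now 6. Cache: [67(c=1) 26(c=6) 75(c=6) 24(c=8)]
  22. access 75: HIT, count now 7. Cache: [67(c=1) 26(c=6) 75(c=7) 24(c=8)]
Total: 18 hits, 4 misses, 0 evictions

Answer: MHHMHHHHHHHMHMHHHHHHHH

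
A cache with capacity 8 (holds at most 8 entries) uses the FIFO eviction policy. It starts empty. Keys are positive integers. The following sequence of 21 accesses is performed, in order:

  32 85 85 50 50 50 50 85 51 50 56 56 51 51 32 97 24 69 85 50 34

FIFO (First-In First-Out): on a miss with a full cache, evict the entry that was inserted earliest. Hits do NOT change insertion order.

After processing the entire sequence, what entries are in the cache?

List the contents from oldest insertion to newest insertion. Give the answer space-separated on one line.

FIFO simulation (capacity=8):
  1. access 32: MISS. Cache (old->new): [32]
  2. access 85: MISS. Cache (old->new): [32 85]
  3. access 85: HIT. Cache (old->new): [32 85]
  4. access 50: MISS. Cache (old->new): [32 85 50]
  5. access 50: HIT. Cache (old->new): [32 85 50]
  6. access 50: HIT. Cache (old->new): [32 85 50]
  7. access 50: HIT. Cache (old->new): [32 85 50]
  8. access 85: HIT. Cache (old->new): [32 85 50]
  9. access 51: MISS. Cache (old->new): [32 85 50 51]
  10. access 50: HIT. Cache (old->new): [32 85 50 51]
  11. access 56: MISS. Cache (old->new): [32 85 50 51 56]
  12. access 56: HIT. Cache (old->new): [32 85 50 51 56]
  13. access 51: HIT. Cache (old->new): [32 85 50 51 56]
  14. access 51: HIT. Cache (old->new): [32 85 50 51 56]
  15. access 32: HIT. Cache (old->new): [32 85 50 51 56]
  16. access 97: MISS. Cache (old->new): [32 85 50 51 56 97]
  17. access 24: MISS. Cache (old->new): [32 85 50 51 56 97 24]
  18. access 69: MISS. Cache (old->new): [32 85 50 51 56 97 24 69]
  19. access 85: HIT. Cache (old->new): [32 85 50 51 56 97 24 69]
  20. access 50: HIT. Cache (old->new): [32 85 50 51 56 97 24 69]
  21. access 34: MISS, evict 32. Cache (old->new): [85 50 51 56 97 24 69 34]
Total: 12 hits, 9 misses, 1 evictions

Answer: 85 50 51 56 97 24 69 34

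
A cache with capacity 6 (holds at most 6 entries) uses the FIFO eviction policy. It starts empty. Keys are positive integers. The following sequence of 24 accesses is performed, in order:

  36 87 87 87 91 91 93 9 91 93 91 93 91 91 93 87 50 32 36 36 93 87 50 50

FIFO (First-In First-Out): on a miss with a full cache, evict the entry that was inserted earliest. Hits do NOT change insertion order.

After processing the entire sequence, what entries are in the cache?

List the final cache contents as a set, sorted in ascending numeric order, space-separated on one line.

Answer: 9 32 36 50 87 93

Derivation:
FIFO simulation (capacity=6):
  1. access 36: MISS. Cache (old->new): [36]
  2. access 87: MISS. Cache (old->new): [36 87]
  3. access 87: HIT. Cache (old->new): [36 87]
  4. access 87: HIT. Cache (old->new): [36 87]
  5. access 91: MISS. Cache (old->new): [36 87 91]
  6. access 91: HIT. Cache (old->new): [36 87 91]
  7. access 93: MISS. Cache (old->new): [36 87 91 93]
  8. access 9: MISS. Cache (old->new): [36 87 91 93 9]
  9. access 91: HIT. Cache (old->new): [36 87 91 93 9]
  10. access 93: HIT. Cache (old->new): [36 87 91 93 9]
  11. access 91: HIT. Cache (old->new): [36 87 91 93 9]
  12. access 93: HIT. Cache (old->new): [36 87 91 93 9]
  13. access 91: HIT. Cache (old->new): [36 87 91 93 9]
  14. access 91: HIT. Cache (old->new): [36 87 91 93 9]
  15. access 93: HIT. Cache (old->new): [36 87 91 93 9]
  16. access 87: HIT. Cache (old->new): [36 87 91 93 9]
  17. access 50: MISS. Cache (old->new): [36 87 91 93 9 50]
  18. access 32: MISS, evict 36. Cache (old->new): [87 91 93 9 50 32]
  19. access 36: MISS, evict 87. Cache (old->new): [91 93 9 50 32 36]
  20. access 36: HIT. Cache (old->new): [91 93 9 50 32 36]
  21. access 93: HIT. Cache (old->new): [91 93 9 50 32 36]
  22. access 87: MISS, evict 91. Cache (old->new): [93 9 50 32 36 87]
  23. access 50: HIT. Cache (old->new): [93 9 50 32 36 87]
  24. access 50: HIT. Cache (old->new): [93 9 50 32 36 87]
Total: 15 hits, 9 misses, 3 evictions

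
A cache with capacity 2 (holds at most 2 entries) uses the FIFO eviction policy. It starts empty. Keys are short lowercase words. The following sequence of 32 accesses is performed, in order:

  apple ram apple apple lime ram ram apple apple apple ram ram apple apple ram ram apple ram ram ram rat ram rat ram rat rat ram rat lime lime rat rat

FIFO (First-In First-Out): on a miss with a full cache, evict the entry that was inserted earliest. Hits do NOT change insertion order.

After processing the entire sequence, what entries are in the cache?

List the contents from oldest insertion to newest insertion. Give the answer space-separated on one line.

Answer: rat lime

Derivation:
FIFO simulation (capacity=2):
  1. access apple: MISS. Cache (old->new): [apple]
  2. access ram: MISS. Cache (old->new): [apple ram]
  3. access apple: HIT. Cache (old->new): [apple ram]
  4. access apple: HIT. Cache (old->new): [apple ram]
  5. access lime: MISS, evict apple. Cache (old->new): [ram lime]
  6. access ram: HIT. Cache (old->new): [ram lime]
  7. access ram: HIT. Cache (old->new): [ram lime]
  8. access apple: MISS, evict ram. Cache (old->new): [lime apple]
  9. access apple: HIT. Cache (old->new): [lime apple]
  10. access apple: HIT. Cache (old->new): [lime apple]
  11. access ram: MISS, evict lime. Cache (old->new): [apple ram]
  12. access ram: HIT. Cache (old->new): [apple ram]
  13. access apple: HIT. Cache (old->new): [apple ram]
  14. access apple: HIT. Cache (old->new): [apple ram]
  15. access ram: HIT. Cache (old->new): [apple ram]
  16. access ram: HIT. Cache (old->new): [apple ram]
  17. access apple: HIT. Cache (old->new): [apple ram]
  18. access ram: HIT. Cache (old->new): [apple ram]
  19. access ram: HIT. Cache (old->new): [apple ram]
  20. access ram: HIT. Cache (old->new): [apple ram]
  21. access rat: MISS, evict apple. Cache (old->new): [ram rat]
  22. access ram: HIT. Cache (old->new): [ram rat]
  23. access rat: HIT. Cache (old->new): [ram rat]
  24. access ram: HIT. Cache (old->new): [ram rat]
  25. access rat: HIT. Cache (old->new): [ram rat]
  26. access rat: HIT. Cache (old->new): [ram rat]
  27. access ram: HIT. Cache (old->new): [ram rat]
  28. access rat: HIT. Cache (old->new): [ram rat]
  29. access lime: MISS, evict ram. Cache (old->new): [rat lime]
  30. access lime: HIT. Cache (old->new): [rat lime]
  31. access rat: HIT. Cache (old->new): [rat lime]
  32. access rat: HIT. Cache (old->new): [rat lime]
Total: 25 hits, 7 misses, 5 evictions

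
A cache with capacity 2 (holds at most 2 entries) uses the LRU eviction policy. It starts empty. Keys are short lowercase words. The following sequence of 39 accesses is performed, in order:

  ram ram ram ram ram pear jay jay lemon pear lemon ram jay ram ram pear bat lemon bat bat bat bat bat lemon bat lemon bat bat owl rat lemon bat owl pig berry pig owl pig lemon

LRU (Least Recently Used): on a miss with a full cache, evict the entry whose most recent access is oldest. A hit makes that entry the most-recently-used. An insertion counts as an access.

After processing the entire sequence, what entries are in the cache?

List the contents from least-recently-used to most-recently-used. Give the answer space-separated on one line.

LRU simulation (capacity=2):
  1. access ram: MISS. Cache (LRU->MRU): [ram]
  2. access ram: HIT. Cache (LRU->MRU): [ram]
  3. access ram: HIT. Cache (LRU->MRU): [ram]
  4. access ram: HIT. Cache (LRU->MRU): [ram]
  5. access ram: HIT. Cache (LRU->MRU): [ram]
  6. access pear: MISS. Cache (LRU->MRU): [ram pear]
  7. access jay: MISS, evict ram. Cache (LRU->MRU): [pear jay]
  8. access jay: HIT. Cache (LRU->MRU): [pear jay]
  9. access lemon: MISS, evict pear. Cache (LRU->MRU): [jay lemon]
  10. access pear: MISS, evict jay. Cache (LRU->MRU): [lemon pear]
  11. access lemon: HIT. Cache (LRU->MRU): [pear lemon]
  12. access ram: MISS, evict pear. Cache (LRU->MRU): [lemon ram]
  13. access jay: MISS, evict lemon. Cache (LRU->MRU): [ram jay]
  14. access ram: HIT. Cache (LRU->MRU): [jay ram]
  15. access ram: HIT. Cache (LRU->MRU): [jay ram]
  16. access pear: MISS, evict jay. Cache (LRU->MRU): [ram pear]
  17. access bat: MISS, evict ram. Cache (LRU->MRU): [pear bat]
  18. access lemon: MISS, evict pear. Cache (LRU->MRU): [bat lemon]
  19. access bat: HIT. Cache (LRU->MRU): [lemon bat]
  20. access bat: HIT. Cache (LRU->MRU): [lemon bat]
  21. access bat: HIT. Cache (LRU->MRU): [lemon bat]
  22. access bat: HIT. Cache (LRU->MRU): [lemon bat]
  23. access bat: HIT. Cache (LRU->MRU): [lemon bat]
  24. access lemon: HIT. Cache (LRU->MRU): [bat lemon]
  25. access bat: HIT. Cache (LRU->MRU): [lemon bat]
  26. access lemon: HIT. Cache (LRU->MRU): [bat lemon]
  27. access bat: HIT. Cache (LRU->MRU): [lemon bat]
  28. access bat: HIT. Cache (LRU->MRU): [lemon bat]
  29. access owl: MISS, evict lemon. Cache (LRU->MRU): [bat owl]
  30. access rat: MISS, evict bat. Cache (LRU->MRU): [owl rat]
  31. access lemon: MISS, evict owl. Cache (LRU->MRU): [rat lemon]
  32. access bat: MISS, evict rat. Cache (LRU->MRU): [lemon bat]
  33. access owl: MISS, evict lemon. Cache (LRU->MRU): [bat owl]
  34. access pig: MISS, evict bat. Cache (LRU->MRU): [owl pig]
  35. access berry: MISS, evict owl. Cache (LRU->MRU): [pig berry]
  36. access pig: HIT. Cache (LRU->MRU): [berry pig]
  37. access owl: MISS, evict berry. Cache (LRU->MRU): [pig owl]
  38. access pig: HIT. Cache (LRU->MRU): [owl pig]
  39. access lemon: MISS, evict owl. Cache (LRU->MRU): [pig lemon]
Total: 20 hits, 19 misses, 17 evictions

Answer: pig lemon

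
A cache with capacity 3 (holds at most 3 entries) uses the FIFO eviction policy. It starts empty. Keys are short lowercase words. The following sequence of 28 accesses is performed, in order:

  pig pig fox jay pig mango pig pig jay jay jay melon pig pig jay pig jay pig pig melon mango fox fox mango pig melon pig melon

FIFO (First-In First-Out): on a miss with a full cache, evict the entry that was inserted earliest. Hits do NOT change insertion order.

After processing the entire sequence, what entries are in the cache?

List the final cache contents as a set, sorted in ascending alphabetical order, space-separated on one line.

Answer: fox melon pig

Derivation:
FIFO simulation (capacity=3):
  1. access pig: MISS. Cache (old->new): [pig]
  2. access pig: HIT. Cache (old->new): [pig]
  3. access fox: MISS. Cache (old->new): [pig fox]
  4. access jay: MISS. Cache (old->new): [pig fox jay]
  5. access pig: HIT. Cache (old->new): [pig fox jay]
  6. access mango: MISS, evict pig. Cache (old->new): [fox jay mango]
  7. access pig: MISS, evict fox. Cache (old->new): [jay mango pig]
  8. access pig: HIT. Cache (old->new): [jay mango pig]
  9. access jay: HIT. Cache (old->new): [jay mango pig]
  10. access jay: HIT. Cache (old->new): [jay mango pig]
  11. access jay: HIT. Cache (old->new): [jay mango pig]
  12. access melon: MISS, evict jay. Cache (old->new): [mango pig melon]
  13. access pig: HIT. Cache (old->new): [mango pig melon]
  14. access pig: HIT. Cache (old->new): [mango pig melon]
  15. access jay: MISS, evict mango. Cache (old->new): [pig melon jay]
  16. access pig: HIT. Cache (old->new): [pig melon jay]
  17. access jay: HIT. Cache (old->new): [pig melon jay]
  18. access pig: HIT. Cache (old->new): [pig melon jay]
  19. access pig: HIT. Cache (old->new): [pig melon jay]
  20. access melon: HIT. Cache (old->new): [pig melon jay]
  21. access mango: MISS, evict pig. Cache (old->new): [melon jay mango]
  22. access fox: MISS, evict melon. Cache (old->new): [jay mango fox]
  23. access fox: HIT. Cache (old->new): [jay mango fox]
  24. access mango: HIT. Cache (old->new): [jay mango fox]
  25. access pig: MISS, evict jay. Cache (old->new): [mango fox pig]
  26. access melon: MISS, evict mango. Cache (old->new): [fox pig melon]
  27. access pig: HIT. Cache (old->new): [fox pig melon]
  28. access melon: HIT. Cache (old->new): [fox pig melon]
Total: 17 hits, 11 misses, 8 evictions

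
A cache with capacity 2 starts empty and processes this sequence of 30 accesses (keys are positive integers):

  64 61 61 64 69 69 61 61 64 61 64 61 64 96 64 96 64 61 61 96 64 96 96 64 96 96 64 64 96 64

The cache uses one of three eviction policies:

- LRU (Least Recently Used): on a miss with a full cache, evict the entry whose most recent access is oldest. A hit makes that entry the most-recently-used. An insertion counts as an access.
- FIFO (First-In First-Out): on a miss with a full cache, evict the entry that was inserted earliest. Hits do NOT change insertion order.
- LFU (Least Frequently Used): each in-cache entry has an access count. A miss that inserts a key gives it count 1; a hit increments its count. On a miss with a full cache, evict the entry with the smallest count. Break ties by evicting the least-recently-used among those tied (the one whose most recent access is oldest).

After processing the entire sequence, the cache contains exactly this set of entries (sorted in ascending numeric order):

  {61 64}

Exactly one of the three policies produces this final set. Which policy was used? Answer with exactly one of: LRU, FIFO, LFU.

Answer: LFU

Derivation:
Simulating under each policy and comparing final sets:
  LRU: final set = {64 96} -> differs
  FIFO: final set = {64 96} -> differs
  LFU: final set = {61 64} -> MATCHES target
Only LFU produces the target set.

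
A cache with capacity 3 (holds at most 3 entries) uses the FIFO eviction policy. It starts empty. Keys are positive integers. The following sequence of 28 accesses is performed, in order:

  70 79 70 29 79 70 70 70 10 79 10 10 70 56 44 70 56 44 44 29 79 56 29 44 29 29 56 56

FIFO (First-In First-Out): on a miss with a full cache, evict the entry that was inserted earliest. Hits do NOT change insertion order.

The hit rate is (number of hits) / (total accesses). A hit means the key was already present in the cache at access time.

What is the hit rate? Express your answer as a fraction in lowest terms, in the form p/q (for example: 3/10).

FIFO simulation (capacity=3):
  1. access 70: MISS. Cache (old->new): [70]
  2. access 79: MISS. Cache (old->new): [70 79]
  3. access 70: HIT. Cache (old->new): [70 79]
  4. access 29: MISS. Cache (old->new): [70 79 29]
  5. access 79: HIT. Cache (old->new): [70 79 29]
  6. access 70: HIT. Cache (old->new): [70 79 29]
  7. access 70: HIT. Cache (old->new): [70 79 29]
  8. access 70: HIT. Cache (old->new): [70 79 29]
  9. access 10: MISS, evict 70. Cache (old->new): [79 29 10]
  10. access 79: HIT. Cache (old->new): [79 29 10]
  11. access 10: HIT. Cache (old->new): [79 29 10]
  12. access 10: HIT. Cache (old->new): [79 29 10]
  13. access 70: MISS, evict 79. Cache (old->new): [29 10 70]
  14. access 56: MISS, evict 29. Cache (old->new): [10 70 56]
  15. access 44: MISS, evict 10. Cache (old->new): [70 56 44]
  16. access 70: HIT. Cache (old->new): [70 56 44]
  17. access 56: HIT. Cache (old->new): [70 56 44]
  18. access 44: HIT. Cache (old->new): [70 56 44]
  19. access 44: HIT. Cache (old->new): [70 56 44]
  20. access 29: MISS, evict 70. Cache (old->new): [56 44 29]
  21. access 79: MISS, evict 56. Cache (old->new): [44 29 79]
  22. access 56: MISS, evict 44. Cache (old->new): [29 79 56]
  23. access 29: HIT. Cache (old->new): [29 79 56]
  24. access 44: MISS, evict 29. Cache (old->new): [79 56 44]
  25. access 29: MISS, evict 79. Cache (old->new): [56 44 29]
  26. access 29: HIT. Cache (old->new): [56 44 29]
  27. access 56: HIT. Cache (old->new): [56 44 29]
  28. access 56: HIT. Cache (old->new): [56 44 29]
Total: 16 hits, 12 misses, 9 evictions

Hit rate = 16/28 = 4/7

Answer: 4/7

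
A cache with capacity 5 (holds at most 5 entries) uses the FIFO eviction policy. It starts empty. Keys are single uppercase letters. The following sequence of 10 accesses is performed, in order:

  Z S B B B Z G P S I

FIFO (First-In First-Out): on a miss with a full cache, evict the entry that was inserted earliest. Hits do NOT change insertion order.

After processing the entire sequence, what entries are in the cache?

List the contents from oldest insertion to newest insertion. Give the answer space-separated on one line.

FIFO simulation (capacity=5):
  1. access Z: MISS. Cache (old->new): [Z]
  2. access S: MISS. Cache (old->new): [Z S]
  3. access B: MISS. Cache (old->new): [Z S B]
  4. access B: HIT. Cache (old->new): [Z S B]
  5. access B: HIT. Cache (old->new): [Z S B]
  6. access Z: HIT. Cache (old->new): [Z S B]
  7. access G: MISS. Cache (old->new): [Z S B G]
  8. access P: MISS. Cache (old->new): [Z S B G P]
  9. access S: HIT. Cache (old->new): [Z S B G P]
  10. access I: MISS, evict Z. Cache (old->new): [S B G P I]
Total: 4 hits, 6 misses, 1 evictions

Answer: S B G P I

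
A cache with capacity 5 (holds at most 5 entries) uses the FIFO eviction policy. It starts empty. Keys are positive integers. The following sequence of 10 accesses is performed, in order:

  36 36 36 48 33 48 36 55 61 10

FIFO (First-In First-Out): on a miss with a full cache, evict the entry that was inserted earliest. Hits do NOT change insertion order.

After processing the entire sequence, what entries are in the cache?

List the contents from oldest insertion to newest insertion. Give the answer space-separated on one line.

Answer: 48 33 55 61 10

Derivation:
FIFO simulation (capacity=5):
  1. access 36: MISS. Cache (old->new): [36]
  2. access 36: HIT. Cache (old->new): [36]
  3. access 36: HIT. Cache (old->new): [36]
  4. access 48: MISS. Cache (old->new): [36 48]
  5. access 33: MISS. Cache (old->new): [36 48 33]
  6. access 48: HIT. Cache (old->new): [36 48 33]
  7. access 36: HIT. Cache (old->new): [36 48 33]
  8. access 55: MISS. Cache (old->new): [36 48 33 55]
  9. access 61: MISS. Cache (old->new): [36 48 33 55 61]
  10. access 10: MISS, evict 36. Cache (old->new): [48 33 55 61 10]
Total: 4 hits, 6 misses, 1 evictions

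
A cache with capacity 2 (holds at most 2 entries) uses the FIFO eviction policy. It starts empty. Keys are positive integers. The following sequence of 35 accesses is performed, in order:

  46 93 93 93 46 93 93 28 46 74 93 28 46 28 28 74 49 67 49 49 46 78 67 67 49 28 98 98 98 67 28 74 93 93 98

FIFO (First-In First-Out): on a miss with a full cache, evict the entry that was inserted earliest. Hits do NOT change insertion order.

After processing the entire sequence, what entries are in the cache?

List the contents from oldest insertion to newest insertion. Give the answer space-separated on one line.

FIFO simulation (capacity=2):
  1. access 46: MISS. Cache (old->new): [46]
  2. access 93: MISS. Cache (old->new): [46 93]
  3. access 93: HIT. Cache (old->new): [46 93]
  4. access 93: HIT. Cache (old->new): [46 93]
  5. access 46: HIT. Cache (old->new): [46 93]
  6. access 93: HIT. Cache (old->new): [46 93]
  7. access 93: HIT. Cache (old->new): [46 93]
  8. access 28: MISS, evict 46. Cache (old->new): [93 28]
  9. access 46: MISS, evict 93. Cache (old->new): [28 46]
  10. access 74: MISS, evict 28. Cache (old->new): [46 74]
  11. access 93: MISS, evict 46. Cache (old->new): [74 93]
  12. access 28: MISS, evict 74. Cache (old->new): [93 28]
  13. access 46: MISS, evict 93. Cache (old->new): [28 46]
  14. access 28: HIT. Cache (old->new): [28 46]
  15. access 28: HIT. Cache (old->new): [28 46]
  16. access 74: MISS, evict 28. Cache (old->new): [46 74]
  17. access 49: MISS, evict 46. Cache (old->new): [74 49]
  18. access 67: MISS, evict 74. Cache (old->new): [49 67]
  19. access 49: HIT. Cache (old->new): [49 67]
  20. access 49: HIT. Cache (old->new): [49 67]
  21. access 46: MISS, evict 49. Cache (old->new): [67 46]
  22. access 78: MISS, evict 67. Cache (old->new): [46 78]
  23. access 67: MISS, evict 46. Cache (old->new): [78 67]
  24. access 67: HIT. Cache (old->new): [78 67]
  25. access 49: MISS, evict 78. Cache (old->new): [67 49]
  26. access 28: MISS, evict 67. Cache (old->new): [49 28]
  27. access 98: MISS, evict 49. Cache (old->new): [28 98]
  28. access 98: HIT. Cache (old->new): [28 98]
  29. access 98: HIT. Cache (old->new): [28 98]
  30. access 67: MISS, evict 28. Cache (old->new): [98 67]
  31. access 28: MISS, evict 98. Cache (old->new): [67 28]
  32. access 74: MISS, evict 67. Cache (old->new): [28 74]
  33. access 93: MISS, evict 28. Cache (old->new): [74 93]
  34. access 93: HIT. Cache (old->new): [74 93]
  35. access 98: MISS, evict 74. Cache (old->new): [93 98]
Total: 13 hits, 22 misses, 20 evictions

Answer: 93 98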